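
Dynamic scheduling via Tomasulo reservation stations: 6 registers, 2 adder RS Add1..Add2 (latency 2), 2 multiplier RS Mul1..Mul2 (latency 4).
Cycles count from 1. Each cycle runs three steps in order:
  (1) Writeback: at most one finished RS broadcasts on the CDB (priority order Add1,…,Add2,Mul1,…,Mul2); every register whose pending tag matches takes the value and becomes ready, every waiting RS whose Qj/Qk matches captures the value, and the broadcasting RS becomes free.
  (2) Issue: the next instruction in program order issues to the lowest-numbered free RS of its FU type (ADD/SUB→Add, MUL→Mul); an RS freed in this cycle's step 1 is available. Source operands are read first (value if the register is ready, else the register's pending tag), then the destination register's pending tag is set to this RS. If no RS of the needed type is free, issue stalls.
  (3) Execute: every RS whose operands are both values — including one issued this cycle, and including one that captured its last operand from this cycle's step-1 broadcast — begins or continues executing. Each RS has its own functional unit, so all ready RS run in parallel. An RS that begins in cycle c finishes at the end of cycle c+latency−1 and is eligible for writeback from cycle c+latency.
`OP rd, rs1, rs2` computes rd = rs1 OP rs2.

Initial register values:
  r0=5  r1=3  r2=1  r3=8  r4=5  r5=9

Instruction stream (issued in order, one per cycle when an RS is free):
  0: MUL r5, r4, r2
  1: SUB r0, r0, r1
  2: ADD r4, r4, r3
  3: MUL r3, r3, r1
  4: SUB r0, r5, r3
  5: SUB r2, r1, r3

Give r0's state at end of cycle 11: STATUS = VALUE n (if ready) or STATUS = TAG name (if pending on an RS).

STATUS = VALUE -19

cycle 1: issue MUL r5<-Mul1 // r0:5,r1:3,r2:1,r3:8,r4:5,r5:Mul1
cycle 2: issue SUB r0<-Add1 // r0:Add1,r1:3,r2:1,r3:8,r4:5,r5:Mul1
cycle 3: issue ADD r4<-Add2 // r0:Add1,r1:3,r2:1,r3:8,r4:Add2,r5:Mul1
cycle 4: CDB Add1=2; issue MUL r3<-Mul2 // r0:2,r1:3,r2:1,r3:Mul2,r4:Add2,r5:Mul1
cycle 5: CDB Add2=13; issue SUB r0<-Add1 // r0:Add1,r1:3,r2:1,r3:Mul2,r4:13,r5:Mul1
cycle 6: CDB Mul1=5; issue SUB r2<-Add2 // r0:Add1,r1:3,r2:Add2,r3:Mul2,r4:13,r5:5
cycle 7: - // r0:Add1,r1:3,r2:Add2,r3:Mul2,r4:13,r5:5
cycle 8: CDB Mul2=24 // r0:Add1,r1:3,r2:Add2,r3:24,r4:13,r5:5
cycle 9: - // r0:Add1,r1:3,r2:Add2,r3:24,r4:13,r5:5
cycle 10: CDB Add1=-19 // r0:-19,r1:3,r2:Add2,r3:24,r4:13,r5:5
cycle 11: CDB Add2=-21 // r0:-19,r1:3,r2:-21,r3:24,r4:13,r5:5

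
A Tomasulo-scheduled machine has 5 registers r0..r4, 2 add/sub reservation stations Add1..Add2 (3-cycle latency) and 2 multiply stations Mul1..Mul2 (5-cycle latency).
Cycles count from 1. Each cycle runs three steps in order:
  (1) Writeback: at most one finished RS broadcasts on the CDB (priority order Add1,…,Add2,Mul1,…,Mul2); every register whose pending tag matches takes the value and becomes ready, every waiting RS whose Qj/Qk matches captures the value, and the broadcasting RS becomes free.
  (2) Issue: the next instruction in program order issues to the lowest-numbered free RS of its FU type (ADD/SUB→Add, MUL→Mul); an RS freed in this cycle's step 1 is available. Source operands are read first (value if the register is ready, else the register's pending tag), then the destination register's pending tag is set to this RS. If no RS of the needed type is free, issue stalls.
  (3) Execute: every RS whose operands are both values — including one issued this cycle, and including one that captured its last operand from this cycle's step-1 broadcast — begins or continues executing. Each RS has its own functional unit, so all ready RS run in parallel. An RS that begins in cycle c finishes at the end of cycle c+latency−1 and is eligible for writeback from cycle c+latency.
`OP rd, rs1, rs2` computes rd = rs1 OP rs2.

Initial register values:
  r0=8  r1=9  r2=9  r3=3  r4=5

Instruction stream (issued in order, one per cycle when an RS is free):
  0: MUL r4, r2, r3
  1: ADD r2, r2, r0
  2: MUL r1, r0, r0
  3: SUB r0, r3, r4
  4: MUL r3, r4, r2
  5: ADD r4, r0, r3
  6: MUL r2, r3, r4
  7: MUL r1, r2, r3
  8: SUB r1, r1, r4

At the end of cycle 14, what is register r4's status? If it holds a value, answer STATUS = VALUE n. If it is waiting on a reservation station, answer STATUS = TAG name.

c1: issue MUL r4<-Mul1 | r0:8,r1:9,r2:9,r3:3,r4:Mul1
c2: issue ADD r2<-Add1 | r0:8,r1:9,r2:Add1,r3:3,r4:Mul1
c3: issue MUL r1<-Mul2 | r0:8,r1:Mul2,r2:Add1,r3:3,r4:Mul1
c4: issue SUB r0<-Add2 | r0:Add2,r1:Mul2,r2:Add1,r3:3,r4:Mul1
c5: CDB Add1=17; stall | r0:Add2,r1:Mul2,r2:17,r3:3,r4:Mul1
c6: CDB Mul1=27; issue MUL r3<-Mul1 | r0:Add2,r1:Mul2,r2:17,r3:Mul1,r4:27
c7: issue ADD r4<-Add1 | r0:Add2,r1:Mul2,r2:17,r3:Mul1,r4:Add1
c8: CDB Mul2=64; issue MUL r2<-Mul2 | r0:Add2,r1:64,r2:Mul2,r3:Mul1,r4:Add1
c9: CDB Add2=-24; stall | r0:-24,r1:64,r2:Mul2,r3:Mul1,r4:Add1
c10: stall | r0:-24,r1:64,r2:Mul2,r3:Mul1,r4:Add1
c11: CDB Mul1=459; issue MUL r1<-Mul1 | r0:-24,r1:Mul1,r2:Mul2,r3:459,r4:Add1
c12: issue SUB r1<-Add2 | r0:-24,r1:Add2,r2:Mul2,r3:459,r4:Add1
c13: - | r0:-24,r1:Add2,r2:Mul2,r3:459,r4:Add1
c14: CDB Add1=435 | r0:-24,r1:Add2,r2:Mul2,r3:459,r4:435

STATUS = VALUE 435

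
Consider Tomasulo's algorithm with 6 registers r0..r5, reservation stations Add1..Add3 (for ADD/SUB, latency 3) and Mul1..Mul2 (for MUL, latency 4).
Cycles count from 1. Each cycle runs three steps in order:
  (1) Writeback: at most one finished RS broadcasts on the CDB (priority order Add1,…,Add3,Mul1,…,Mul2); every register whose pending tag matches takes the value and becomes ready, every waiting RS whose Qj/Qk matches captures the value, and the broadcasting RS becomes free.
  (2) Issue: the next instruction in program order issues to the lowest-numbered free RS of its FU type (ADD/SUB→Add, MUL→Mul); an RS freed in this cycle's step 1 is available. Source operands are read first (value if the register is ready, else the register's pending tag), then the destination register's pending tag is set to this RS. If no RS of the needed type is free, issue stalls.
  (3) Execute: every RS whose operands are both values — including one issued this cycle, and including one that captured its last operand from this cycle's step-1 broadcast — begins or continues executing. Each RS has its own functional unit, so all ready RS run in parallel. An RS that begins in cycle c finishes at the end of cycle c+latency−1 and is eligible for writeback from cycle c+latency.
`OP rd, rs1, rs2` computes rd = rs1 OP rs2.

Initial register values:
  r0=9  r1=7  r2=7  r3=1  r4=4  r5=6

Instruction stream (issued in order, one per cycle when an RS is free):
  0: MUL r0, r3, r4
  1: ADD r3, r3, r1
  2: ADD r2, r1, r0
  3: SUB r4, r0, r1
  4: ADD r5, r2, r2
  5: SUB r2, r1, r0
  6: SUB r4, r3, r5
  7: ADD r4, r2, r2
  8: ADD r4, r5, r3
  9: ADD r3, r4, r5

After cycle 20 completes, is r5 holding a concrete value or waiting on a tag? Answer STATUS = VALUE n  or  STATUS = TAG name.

STATUS = VALUE 22

c1: issue MUL r0<-Mul1 | r0:Mul1,r1:7,r2:7,r3:1,r4:4,r5:6
c2: issue ADD r3<-Add1 | r0:Mul1,r1:7,r2:7,r3:Add1,r4:4,r5:6
c3: issue ADD r2<-Add2 | r0:Mul1,r1:7,r2:Add2,r3:Add1,r4:4,r5:6
c4: issue SUB r4<-Add3 | r0:Mul1,r1:7,r2:Add2,r3:Add1,r4:Add3,r5:6
c5: CDB Add1=8; issue ADD r5<-Add1 | r0:Mul1,r1:7,r2:Add2,r3:8,r4:Add3,r5:Add1
c6: CDB Mul1=4; stall | r0:4,r1:7,r2:Add2,r3:8,r4:Add3,r5:Add1
c7: stall | r0:4,r1:7,r2:Add2,r3:8,r4:Add3,r5:Add1
c8: stall | r0:4,r1:7,r2:Add2,r3:8,r4:Add3,r5:Add1
c9: CDB Add2=11; issue SUB r2<-Add2 | r0:4,r1:7,r2:Add2,r3:8,r4:Add3,r5:Add1
c10: CDB Add3=-3; issue SUB r4<-Add3 | r0:4,r1:7,r2:Add2,r3:8,r4:Add3,r5:Add1
c11: stall | r0:4,r1:7,r2:Add2,r3:8,r4:Add3,r5:Add1
c12: CDB Add1=22; issue ADD r4<-Add1 | r0:4,r1:7,r2:Add2,r3:8,r4:Add1,r5:22
c13: CDB Add2=3; issue ADD r4<-Add2 | r0:4,r1:7,r2:3,r3:8,r4:Add2,r5:22
c14: stall | r0:4,r1:7,r2:3,r3:8,r4:Add2,r5:22
c15: CDB Add3=-14; issue ADD r3<-Add3 | r0:4,r1:7,r2:3,r3:Add3,r4:Add2,r5:22
c16: CDB Add1=6 | r0:4,r1:7,r2:3,r3:Add3,r4:Add2,r5:22
c17: CDB Add2=30 | r0:4,r1:7,r2:3,r3:Add3,r4:30,r5:22
c18: - | r0:4,r1:7,r2:3,r3:Add3,r4:30,r5:22
c19: - | r0:4,r1:7,r2:3,r3:Add3,r4:30,r5:22
c20: CDB Add3=52 | r0:4,r1:7,r2:3,r3:52,r4:30,r5:22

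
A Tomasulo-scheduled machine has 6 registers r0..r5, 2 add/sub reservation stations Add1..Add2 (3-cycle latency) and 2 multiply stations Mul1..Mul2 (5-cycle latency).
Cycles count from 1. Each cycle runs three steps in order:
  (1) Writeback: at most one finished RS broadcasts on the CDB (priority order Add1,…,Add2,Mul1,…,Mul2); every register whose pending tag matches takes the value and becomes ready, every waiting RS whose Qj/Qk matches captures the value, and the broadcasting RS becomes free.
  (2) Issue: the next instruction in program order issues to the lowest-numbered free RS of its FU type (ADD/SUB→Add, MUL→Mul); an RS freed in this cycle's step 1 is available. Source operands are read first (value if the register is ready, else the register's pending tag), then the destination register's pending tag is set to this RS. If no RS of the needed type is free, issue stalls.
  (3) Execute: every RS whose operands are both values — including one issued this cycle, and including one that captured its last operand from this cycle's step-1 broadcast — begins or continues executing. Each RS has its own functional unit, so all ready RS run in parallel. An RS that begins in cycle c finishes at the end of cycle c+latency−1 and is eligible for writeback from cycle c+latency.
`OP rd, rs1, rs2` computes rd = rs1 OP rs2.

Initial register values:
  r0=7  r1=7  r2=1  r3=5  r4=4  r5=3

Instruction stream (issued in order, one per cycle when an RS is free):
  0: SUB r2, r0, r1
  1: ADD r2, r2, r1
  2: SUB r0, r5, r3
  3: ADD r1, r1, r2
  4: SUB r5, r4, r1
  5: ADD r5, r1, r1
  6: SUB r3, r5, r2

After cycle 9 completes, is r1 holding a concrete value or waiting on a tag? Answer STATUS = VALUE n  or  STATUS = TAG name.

c1: issue SUB r2<-Add1 | r0:7,r1:7,r2:Add1,r3:5,r4:4,r5:3
c2: issue ADD r2<-Add2 | r0:7,r1:7,r2:Add2,r3:5,r4:4,r5:3
c3: stall | r0:7,r1:7,r2:Add2,r3:5,r4:4,r5:3
c4: CDB Add1=0; issue SUB r0<-Add1 | r0:Add1,r1:7,r2:Add2,r3:5,r4:4,r5:3
c5: stall | r0:Add1,r1:7,r2:Add2,r3:5,r4:4,r5:3
c6: stall | r0:Add1,r1:7,r2:Add2,r3:5,r4:4,r5:3
c7: CDB Add1=-2; issue ADD r1<-Add1 | r0:-2,r1:Add1,r2:Add2,r3:5,r4:4,r5:3
c8: CDB Add2=7; issue SUB r5<-Add2 | r0:-2,r1:Add1,r2:7,r3:5,r4:4,r5:Add2
c9: stall | r0:-2,r1:Add1,r2:7,r3:5,r4:4,r5:Add2

STATUS = TAG Add1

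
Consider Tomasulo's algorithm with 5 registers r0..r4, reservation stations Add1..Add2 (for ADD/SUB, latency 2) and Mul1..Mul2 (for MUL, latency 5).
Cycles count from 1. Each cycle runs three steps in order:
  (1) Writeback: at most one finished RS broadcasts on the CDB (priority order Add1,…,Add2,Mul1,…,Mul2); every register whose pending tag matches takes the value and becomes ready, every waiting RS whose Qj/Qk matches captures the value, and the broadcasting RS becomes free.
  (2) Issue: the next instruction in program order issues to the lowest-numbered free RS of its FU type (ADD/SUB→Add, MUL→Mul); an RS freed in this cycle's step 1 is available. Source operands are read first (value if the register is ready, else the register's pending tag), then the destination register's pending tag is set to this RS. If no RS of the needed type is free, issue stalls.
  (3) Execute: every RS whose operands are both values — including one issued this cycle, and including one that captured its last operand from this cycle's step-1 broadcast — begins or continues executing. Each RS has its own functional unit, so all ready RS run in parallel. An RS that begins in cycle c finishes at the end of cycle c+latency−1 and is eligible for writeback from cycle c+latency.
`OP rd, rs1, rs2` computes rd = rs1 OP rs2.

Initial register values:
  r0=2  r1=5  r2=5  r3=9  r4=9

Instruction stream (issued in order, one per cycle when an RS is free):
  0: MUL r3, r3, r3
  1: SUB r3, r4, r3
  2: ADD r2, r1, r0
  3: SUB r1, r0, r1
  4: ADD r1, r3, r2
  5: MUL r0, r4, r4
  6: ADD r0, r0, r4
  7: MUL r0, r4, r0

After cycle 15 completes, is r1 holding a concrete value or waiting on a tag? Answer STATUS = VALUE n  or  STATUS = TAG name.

STATUS = VALUE -65

cycle 1: issue MUL r3<-Mul1 // r0:2,r1:5,r2:5,r3:Mul1,r4:9
cycle 2: issue SUB r3<-Add1 // r0:2,r1:5,r2:5,r3:Add1,r4:9
cycle 3: issue ADD r2<-Add2 // r0:2,r1:5,r2:Add2,r3:Add1,r4:9
cycle 4: stall // r0:2,r1:5,r2:Add2,r3:Add1,r4:9
cycle 5: CDB Add2=7; issue SUB r1<-Add2 // r0:2,r1:Add2,r2:7,r3:Add1,r4:9
cycle 6: CDB Mul1=81; stall // r0:2,r1:Add2,r2:7,r3:Add1,r4:9
cycle 7: CDB Add2=-3; issue ADD r1<-Add2 // r0:2,r1:Add2,r2:7,r3:Add1,r4:9
cycle 8: CDB Add1=-72; issue MUL r0<-Mul1 // r0:Mul1,r1:Add2,r2:7,r3:-72,r4:9
cycle 9: issue ADD r0<-Add1 // r0:Add1,r1:Add2,r2:7,r3:-72,r4:9
cycle 10: CDB Add2=-65; issue MUL r0<-Mul2 // r0:Mul2,r1:-65,r2:7,r3:-72,r4:9
cycle 11: - // r0:Mul2,r1:-65,r2:7,r3:-72,r4:9
cycle 12: - // r0:Mul2,r1:-65,r2:7,r3:-72,r4:9
cycle 13: CDB Mul1=81 // r0:Mul2,r1:-65,r2:7,r3:-72,r4:9
cycle 14: - // r0:Mul2,r1:-65,r2:7,r3:-72,r4:9
cycle 15: CDB Add1=90 // r0:Mul2,r1:-65,r2:7,r3:-72,r4:9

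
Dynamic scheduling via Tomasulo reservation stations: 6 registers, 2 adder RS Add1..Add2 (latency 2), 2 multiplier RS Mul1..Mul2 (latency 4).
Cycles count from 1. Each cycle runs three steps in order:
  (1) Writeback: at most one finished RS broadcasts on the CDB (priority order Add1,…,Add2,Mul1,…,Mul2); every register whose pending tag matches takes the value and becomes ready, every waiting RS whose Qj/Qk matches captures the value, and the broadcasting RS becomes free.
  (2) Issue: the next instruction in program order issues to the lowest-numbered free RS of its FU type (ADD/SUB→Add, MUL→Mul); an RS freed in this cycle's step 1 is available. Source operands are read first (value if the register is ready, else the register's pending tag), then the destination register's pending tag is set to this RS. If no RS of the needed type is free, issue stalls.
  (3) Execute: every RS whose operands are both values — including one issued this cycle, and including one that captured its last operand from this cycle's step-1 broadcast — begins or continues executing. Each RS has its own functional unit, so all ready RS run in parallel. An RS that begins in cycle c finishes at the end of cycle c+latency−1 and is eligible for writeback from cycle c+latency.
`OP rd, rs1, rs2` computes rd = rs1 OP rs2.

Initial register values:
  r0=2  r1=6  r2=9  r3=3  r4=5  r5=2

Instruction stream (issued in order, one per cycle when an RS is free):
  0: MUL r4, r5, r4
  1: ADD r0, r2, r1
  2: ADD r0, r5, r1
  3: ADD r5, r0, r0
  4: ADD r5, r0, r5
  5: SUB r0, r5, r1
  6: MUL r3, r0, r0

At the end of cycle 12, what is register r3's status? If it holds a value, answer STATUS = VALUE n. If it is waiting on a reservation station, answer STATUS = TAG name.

cycle 1: issue MUL r4<-Mul1 // r0:2,r1:6,r2:9,r3:3,r4:Mul1,r5:2
cycle 2: issue ADD r0<-Add1 // r0:Add1,r1:6,r2:9,r3:3,r4:Mul1,r5:2
cycle 3: issue ADD r0<-Add2 // r0:Add2,r1:6,r2:9,r3:3,r4:Mul1,r5:2
cycle 4: CDB Add1=15; issue ADD r5<-Add1 // r0:Add2,r1:6,r2:9,r3:3,r4:Mul1,r5:Add1
cycle 5: CDB Add2=8; issue ADD r5<-Add2 // r0:8,r1:6,r2:9,r3:3,r4:Mul1,r5:Add2
cycle 6: CDB Mul1=10; stall // r0:8,r1:6,r2:9,r3:3,r4:10,r5:Add2
cycle 7: CDB Add1=16; issue SUB r0<-Add1 // r0:Add1,r1:6,r2:9,r3:3,r4:10,r5:Add2
cycle 8: issue MUL r3<-Mul1 // r0:Add1,r1:6,r2:9,r3:Mul1,r4:10,r5:Add2
cycle 9: CDB Add2=24 // r0:Add1,r1:6,r2:9,r3:Mul1,r4:10,r5:24
cycle 10: - // r0:Add1,r1:6,r2:9,r3:Mul1,r4:10,r5:24
cycle 11: CDB Add1=18 // r0:18,r1:6,r2:9,r3:Mul1,r4:10,r5:24
cycle 12: - // r0:18,r1:6,r2:9,r3:Mul1,r4:10,r5:24

STATUS = TAG Mul1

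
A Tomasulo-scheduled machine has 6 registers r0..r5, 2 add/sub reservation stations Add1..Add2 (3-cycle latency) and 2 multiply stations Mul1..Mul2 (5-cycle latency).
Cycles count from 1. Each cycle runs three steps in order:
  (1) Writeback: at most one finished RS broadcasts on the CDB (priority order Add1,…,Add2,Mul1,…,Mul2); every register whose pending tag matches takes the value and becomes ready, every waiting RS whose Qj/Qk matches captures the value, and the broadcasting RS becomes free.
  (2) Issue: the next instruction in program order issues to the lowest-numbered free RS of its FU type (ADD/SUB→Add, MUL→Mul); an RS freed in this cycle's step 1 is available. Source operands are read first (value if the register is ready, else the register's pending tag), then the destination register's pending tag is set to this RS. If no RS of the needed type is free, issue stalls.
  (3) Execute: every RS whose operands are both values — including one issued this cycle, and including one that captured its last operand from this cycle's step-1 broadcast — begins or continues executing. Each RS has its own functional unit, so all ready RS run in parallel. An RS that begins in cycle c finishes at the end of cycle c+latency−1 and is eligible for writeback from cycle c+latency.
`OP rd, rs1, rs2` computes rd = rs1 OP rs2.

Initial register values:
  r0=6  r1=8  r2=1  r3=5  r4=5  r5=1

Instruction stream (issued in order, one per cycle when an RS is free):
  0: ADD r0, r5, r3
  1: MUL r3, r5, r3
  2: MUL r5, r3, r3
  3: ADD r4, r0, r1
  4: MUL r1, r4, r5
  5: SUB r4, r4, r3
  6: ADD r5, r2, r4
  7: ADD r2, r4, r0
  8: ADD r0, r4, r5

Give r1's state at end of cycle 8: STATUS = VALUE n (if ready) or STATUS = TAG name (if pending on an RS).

cycle 1: issue ADD r0<-Add1 // r0:Add1,r1:8,r2:1,r3:5,r4:5,r5:1
cycle 2: issue MUL r3<-Mul1 // r0:Add1,r1:8,r2:1,r3:Mul1,r4:5,r5:1
cycle 3: issue MUL r5<-Mul2 // r0:Add1,r1:8,r2:1,r3:Mul1,r4:5,r5:Mul2
cycle 4: CDB Add1=6; issue ADD r4<-Add1 // r0:6,r1:8,r2:1,r3:Mul1,r4:Add1,r5:Mul2
cycle 5: stall // r0:6,r1:8,r2:1,r3:Mul1,r4:Add1,r5:Mul2
cycle 6: stall // r0:6,r1:8,r2:1,r3:Mul1,r4:Add1,r5:Mul2
cycle 7: CDB Add1=14; stall // r0:6,r1:8,r2:1,r3:Mul1,r4:14,r5:Mul2
cycle 8: CDB Mul1=5; issue MUL r1<-Mul1 // r0:6,r1:Mul1,r2:1,r3:5,r4:14,r5:Mul2

STATUS = TAG Mul1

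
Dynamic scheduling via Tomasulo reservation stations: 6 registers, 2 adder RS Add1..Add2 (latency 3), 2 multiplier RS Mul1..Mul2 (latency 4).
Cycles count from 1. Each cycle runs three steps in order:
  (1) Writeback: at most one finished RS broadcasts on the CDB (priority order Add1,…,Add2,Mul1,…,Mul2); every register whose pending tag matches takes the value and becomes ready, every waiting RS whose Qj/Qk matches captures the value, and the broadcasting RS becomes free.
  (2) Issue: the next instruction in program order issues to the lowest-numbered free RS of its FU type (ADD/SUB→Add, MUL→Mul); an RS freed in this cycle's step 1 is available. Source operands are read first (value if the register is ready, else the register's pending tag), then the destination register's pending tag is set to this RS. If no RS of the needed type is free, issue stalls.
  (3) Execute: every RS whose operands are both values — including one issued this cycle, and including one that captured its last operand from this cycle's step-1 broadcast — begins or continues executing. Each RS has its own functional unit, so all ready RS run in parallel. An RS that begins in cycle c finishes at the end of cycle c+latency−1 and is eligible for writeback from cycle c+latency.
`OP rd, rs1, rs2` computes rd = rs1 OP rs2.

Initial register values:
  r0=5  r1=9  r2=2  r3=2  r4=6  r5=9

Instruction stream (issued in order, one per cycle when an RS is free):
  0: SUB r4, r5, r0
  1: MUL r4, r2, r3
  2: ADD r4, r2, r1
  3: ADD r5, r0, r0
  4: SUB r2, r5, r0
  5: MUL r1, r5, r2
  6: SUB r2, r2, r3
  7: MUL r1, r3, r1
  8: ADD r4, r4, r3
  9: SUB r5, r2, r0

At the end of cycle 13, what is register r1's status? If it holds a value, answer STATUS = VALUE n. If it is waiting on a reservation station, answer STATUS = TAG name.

STATUS = TAG Mul1

  c1: issue SUB r4<-Add1  regs: r0:5,r1:9,r2:2,r3:2,r4:Add1,r5:9
  c2: issue MUL r4<-Mul1  regs: r0:5,r1:9,r2:2,r3:2,r4:Mul1,r5:9
  c3: issue ADD r4<-Add2  regs: r0:5,r1:9,r2:2,r3:2,r4:Add2,r5:9
  c4: CDB Add1=4; issue ADD r5<-Add1  regs: r0:5,r1:9,r2:2,r3:2,r4:Add2,r5:Add1
  c5: stall  regs: r0:5,r1:9,r2:2,r3:2,r4:Add2,r5:Add1
  c6: CDB Add2=11; issue SUB r2<-Add2  regs: r0:5,r1:9,r2:Add2,r3:2,r4:11,r5:Add1
  c7: CDB Add1=10; issue MUL r1<-Mul2  regs: r0:5,r1:Mul2,r2:Add2,r3:2,r4:11,r5:10
  c8: CDB Mul1=4; issue SUB r2<-Add1  regs: r0:5,r1:Mul2,r2:Add1,r3:2,r4:11,r5:10
  c9: issue MUL r1<-Mul1  regs: r0:5,r1:Mul1,r2:Add1,r3:2,r4:11,r5:10
  c10: CDB Add2=5; issue ADD r4<-Add2  regs: r0:5,r1:Mul1,r2:Add1,r3:2,r4:Add2,r5:10
  c11: stall  regs: r0:5,r1:Mul1,r2:Add1,r3:2,r4:Add2,r5:10
  c12: stall  regs: r0:5,r1:Mul1,r2:Add1,r3:2,r4:Add2,r5:10
  c13: CDB Add1=3; issue SUB r5<-Add1  regs: r0:5,r1:Mul1,r2:3,r3:2,r4:Add2,r5:Add1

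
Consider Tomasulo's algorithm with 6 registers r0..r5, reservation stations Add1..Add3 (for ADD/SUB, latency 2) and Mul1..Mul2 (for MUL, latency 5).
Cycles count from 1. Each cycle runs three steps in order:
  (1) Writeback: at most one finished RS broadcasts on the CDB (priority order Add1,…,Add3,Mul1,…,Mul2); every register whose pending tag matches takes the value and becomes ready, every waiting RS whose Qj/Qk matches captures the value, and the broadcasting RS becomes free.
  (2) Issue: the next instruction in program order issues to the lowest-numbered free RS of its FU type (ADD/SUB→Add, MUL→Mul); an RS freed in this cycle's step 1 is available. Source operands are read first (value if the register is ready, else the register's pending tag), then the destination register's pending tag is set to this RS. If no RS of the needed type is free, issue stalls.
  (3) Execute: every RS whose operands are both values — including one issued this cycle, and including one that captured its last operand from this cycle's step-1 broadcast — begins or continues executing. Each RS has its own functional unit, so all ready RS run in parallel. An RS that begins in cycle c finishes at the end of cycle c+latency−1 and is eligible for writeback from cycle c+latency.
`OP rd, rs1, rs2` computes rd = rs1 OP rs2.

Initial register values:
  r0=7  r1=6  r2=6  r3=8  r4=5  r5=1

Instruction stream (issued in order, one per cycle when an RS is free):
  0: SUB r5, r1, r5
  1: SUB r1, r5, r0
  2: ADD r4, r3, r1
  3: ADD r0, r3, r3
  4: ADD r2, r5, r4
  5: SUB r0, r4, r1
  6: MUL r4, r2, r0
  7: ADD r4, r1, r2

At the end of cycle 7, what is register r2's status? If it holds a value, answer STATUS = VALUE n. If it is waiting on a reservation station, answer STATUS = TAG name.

STATUS = TAG Add2

c1: issue SUB r5<-Add1 | r0:7,r1:6,r2:6,r3:8,r4:5,r5:Add1
c2: issue SUB r1<-Add2 | r0:7,r1:Add2,r2:6,r3:8,r4:5,r5:Add1
c3: CDB Add1=5; issue ADD r4<-Add1 | r0:7,r1:Add2,r2:6,r3:8,r4:Add1,r5:5
c4: issue ADD r0<-Add3 | r0:Add3,r1:Add2,r2:6,r3:8,r4:Add1,r5:5
c5: CDB Add2=-2; issue ADD r2<-Add2 | r0:Add3,r1:-2,r2:Add2,r3:8,r4:Add1,r5:5
c6: CDB Add3=16; issue SUB r0<-Add3 | r0:Add3,r1:-2,r2:Add2,r3:8,r4:Add1,r5:5
c7: CDB Add1=6; issue MUL r4<-Mul1 | r0:Add3,r1:-2,r2:Add2,r3:8,r4:Mul1,r5:5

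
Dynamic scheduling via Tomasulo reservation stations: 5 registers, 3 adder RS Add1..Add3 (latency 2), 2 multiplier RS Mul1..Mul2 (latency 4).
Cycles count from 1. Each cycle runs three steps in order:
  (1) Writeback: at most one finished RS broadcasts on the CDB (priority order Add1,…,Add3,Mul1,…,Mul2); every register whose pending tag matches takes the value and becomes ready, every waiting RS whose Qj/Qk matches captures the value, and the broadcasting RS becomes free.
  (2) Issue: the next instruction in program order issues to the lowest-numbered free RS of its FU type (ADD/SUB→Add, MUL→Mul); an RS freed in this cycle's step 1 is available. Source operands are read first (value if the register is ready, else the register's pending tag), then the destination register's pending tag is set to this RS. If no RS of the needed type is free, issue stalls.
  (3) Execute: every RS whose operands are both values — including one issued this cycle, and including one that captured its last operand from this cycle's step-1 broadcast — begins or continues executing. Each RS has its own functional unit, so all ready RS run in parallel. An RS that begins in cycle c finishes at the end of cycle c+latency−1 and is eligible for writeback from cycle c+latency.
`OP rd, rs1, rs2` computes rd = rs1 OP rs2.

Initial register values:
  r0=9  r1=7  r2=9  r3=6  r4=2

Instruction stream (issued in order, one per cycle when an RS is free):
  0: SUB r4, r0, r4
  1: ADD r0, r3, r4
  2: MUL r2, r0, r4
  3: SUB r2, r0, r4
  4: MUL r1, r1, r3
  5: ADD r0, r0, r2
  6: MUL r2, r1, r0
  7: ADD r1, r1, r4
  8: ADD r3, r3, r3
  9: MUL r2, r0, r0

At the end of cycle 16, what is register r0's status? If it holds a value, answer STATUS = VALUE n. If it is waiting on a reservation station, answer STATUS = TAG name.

STATUS = VALUE 19

cycle 1: issue SUB r4<-Add1 // r0:9,r1:7,r2:9,r3:6,r4:Add1
cycle 2: issue ADD r0<-Add2 // r0:Add2,r1:7,r2:9,r3:6,r4:Add1
cycle 3: CDB Add1=7; issue MUL r2<-Mul1 // r0:Add2,r1:7,r2:Mul1,r3:6,r4:7
cycle 4: issue SUB r2<-Add1 // r0:Add2,r1:7,r2:Add1,r3:6,r4:7
cycle 5: CDB Add2=13; issue MUL r1<-Mul2 // r0:13,r1:Mul2,r2:Add1,r3:6,r4:7
cycle 6: issue ADD r0<-Add2 // r0:Add2,r1:Mul2,r2:Add1,r3:6,r4:7
cycle 7: CDB Add1=6; stall // r0:Add2,r1:Mul2,r2:6,r3:6,r4:7
cycle 8: stall // r0:Add2,r1:Mul2,r2:6,r3:6,r4:7
cycle 9: CDB Add2=19; stall // r0:19,r1:Mul2,r2:6,r3:6,r4:7
cycle 10: CDB Mul1=91; issue MUL r2<-Mul1 // r0:19,r1:Mul2,r2:Mul1,r3:6,r4:7
cycle 11: CDB Mul2=42; issue ADD r1<-Add1 // r0:19,r1:Add1,r2:Mul1,r3:6,r4:7
cycle 12: issue ADD r3<-Add2 // r0:19,r1:Add1,r2:Mul1,r3:Add2,r4:7
cycle 13: CDB Add1=49; issue MUL r2<-Mul2 // r0:19,r1:49,r2:Mul2,r3:Add2,r4:7
cycle 14: CDB Add2=12 // r0:19,r1:49,r2:Mul2,r3:12,r4:7
cycle 15: CDB Mul1=798 // r0:19,r1:49,r2:Mul2,r3:12,r4:7
cycle 16: - // r0:19,r1:49,r2:Mul2,r3:12,r4:7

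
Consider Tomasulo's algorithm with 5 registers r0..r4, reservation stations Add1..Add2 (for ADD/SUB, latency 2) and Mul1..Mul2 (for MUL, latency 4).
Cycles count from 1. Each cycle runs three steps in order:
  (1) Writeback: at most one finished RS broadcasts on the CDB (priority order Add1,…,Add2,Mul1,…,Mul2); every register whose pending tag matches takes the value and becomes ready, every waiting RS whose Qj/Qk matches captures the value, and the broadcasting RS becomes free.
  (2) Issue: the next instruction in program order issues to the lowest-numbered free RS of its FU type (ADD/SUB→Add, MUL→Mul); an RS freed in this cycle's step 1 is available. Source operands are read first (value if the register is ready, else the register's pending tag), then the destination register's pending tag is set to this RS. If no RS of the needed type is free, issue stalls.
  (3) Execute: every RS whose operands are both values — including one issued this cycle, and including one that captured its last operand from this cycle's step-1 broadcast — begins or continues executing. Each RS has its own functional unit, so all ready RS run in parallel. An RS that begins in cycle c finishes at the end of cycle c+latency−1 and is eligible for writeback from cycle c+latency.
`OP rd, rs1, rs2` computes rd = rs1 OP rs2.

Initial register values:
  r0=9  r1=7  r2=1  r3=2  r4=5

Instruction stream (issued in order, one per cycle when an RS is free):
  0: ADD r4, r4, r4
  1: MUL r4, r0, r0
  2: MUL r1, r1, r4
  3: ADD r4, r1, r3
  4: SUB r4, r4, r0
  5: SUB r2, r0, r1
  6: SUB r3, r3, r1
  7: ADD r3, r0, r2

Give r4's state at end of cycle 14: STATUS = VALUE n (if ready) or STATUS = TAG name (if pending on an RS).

STATUS = TAG Add2

  c1: issue ADD r4<-Add1  regs: r0:9,r1:7,r2:1,r3:2,r4:Add1
  c2: issue MUL r4<-Mul1  regs: r0:9,r1:7,r2:1,r3:2,r4:Mul1
  c3: CDB Add1=10; issue MUL r1<-Mul2  regs: r0:9,r1:Mul2,r2:1,r3:2,r4:Mul1
  c4: issue ADD r4<-Add1  regs: r0:9,r1:Mul2,r2:1,r3:2,r4:Add1
  c5: issue SUB r4<-Add2  regs: r0:9,r1:Mul2,r2:1,r3:2,r4:Add2
  c6: CDB Mul1=81; stall  regs: r0:9,r1:Mul2,r2:1,r3:2,r4:Add2
  c7: stall  regs: r0:9,r1:Mul2,r2:1,r3:2,r4:Add2
  c8: stall  regs: r0:9,r1:Mul2,r2:1,r3:2,r4:Add2
  c9: stall  regs: r0:9,r1:Mul2,r2:1,r3:2,r4:Add2
  c10: CDB Mul2=567; stall  regs: r0:9,r1:567,r2:1,r3:2,r4:Add2
  c11: stall  regs: r0:9,r1:567,r2:1,r3:2,r4:Add2
  c12: CDB Add1=569; issue SUB r2<-Add1  regs: r0:9,r1:567,r2:Add1,r3:2,r4:Add2
  c13: stall  regs: r0:9,r1:567,r2:Add1,r3:2,r4:Add2
  c14: CDB Add1=-558; issue SUB r3<-Add1  regs: r0:9,r1:567,r2:-558,r3:Add1,r4:Add2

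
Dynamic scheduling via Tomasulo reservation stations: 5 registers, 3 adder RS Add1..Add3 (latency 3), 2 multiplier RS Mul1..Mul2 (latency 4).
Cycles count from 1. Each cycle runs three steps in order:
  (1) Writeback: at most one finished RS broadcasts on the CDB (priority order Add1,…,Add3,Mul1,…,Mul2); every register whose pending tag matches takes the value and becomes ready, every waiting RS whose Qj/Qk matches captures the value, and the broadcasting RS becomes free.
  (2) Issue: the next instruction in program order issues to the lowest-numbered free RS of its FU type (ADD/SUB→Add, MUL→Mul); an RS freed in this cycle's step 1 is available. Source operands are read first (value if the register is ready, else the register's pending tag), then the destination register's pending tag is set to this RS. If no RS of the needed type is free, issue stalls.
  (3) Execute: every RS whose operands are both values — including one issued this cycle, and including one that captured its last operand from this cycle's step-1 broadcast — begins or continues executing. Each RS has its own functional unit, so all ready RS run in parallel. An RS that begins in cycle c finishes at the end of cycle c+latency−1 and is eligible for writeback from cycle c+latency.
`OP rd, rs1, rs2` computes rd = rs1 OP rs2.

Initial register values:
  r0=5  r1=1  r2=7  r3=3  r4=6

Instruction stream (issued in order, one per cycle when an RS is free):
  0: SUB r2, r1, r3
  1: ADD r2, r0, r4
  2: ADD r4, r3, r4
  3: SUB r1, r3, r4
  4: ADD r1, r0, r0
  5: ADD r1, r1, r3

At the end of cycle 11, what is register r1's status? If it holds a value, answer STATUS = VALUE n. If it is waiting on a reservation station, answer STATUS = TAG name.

STATUS = VALUE 13

c1: issue SUB r2<-Add1 | r0:5,r1:1,r2:Add1,r3:3,r4:6
c2: issue ADD r2<-Add2 | r0:5,r1:1,r2:Add2,r3:3,r4:6
c3: issue ADD r4<-Add3 | r0:5,r1:1,r2:Add2,r3:3,r4:Add3
c4: CDB Add1=-2; issue SUB r1<-Add1 | r0:5,r1:Add1,r2:Add2,r3:3,r4:Add3
c5: CDB Add2=11; issue ADD r1<-Add2 | r0:5,r1:Add2,r2:11,r3:3,r4:Add3
c6: CDB Add3=9; issue ADD r1<-Add3 | r0:5,r1:Add3,r2:11,r3:3,r4:9
c7: - | r0:5,r1:Add3,r2:11,r3:3,r4:9
c8: CDB Add2=10 | r0:5,r1:Add3,r2:11,r3:3,r4:9
c9: CDB Add1=-6 | r0:5,r1:Add3,r2:11,r3:3,r4:9
c10: - | r0:5,r1:Add3,r2:11,r3:3,r4:9
c11: CDB Add3=13 | r0:5,r1:13,r2:11,r3:3,r4:9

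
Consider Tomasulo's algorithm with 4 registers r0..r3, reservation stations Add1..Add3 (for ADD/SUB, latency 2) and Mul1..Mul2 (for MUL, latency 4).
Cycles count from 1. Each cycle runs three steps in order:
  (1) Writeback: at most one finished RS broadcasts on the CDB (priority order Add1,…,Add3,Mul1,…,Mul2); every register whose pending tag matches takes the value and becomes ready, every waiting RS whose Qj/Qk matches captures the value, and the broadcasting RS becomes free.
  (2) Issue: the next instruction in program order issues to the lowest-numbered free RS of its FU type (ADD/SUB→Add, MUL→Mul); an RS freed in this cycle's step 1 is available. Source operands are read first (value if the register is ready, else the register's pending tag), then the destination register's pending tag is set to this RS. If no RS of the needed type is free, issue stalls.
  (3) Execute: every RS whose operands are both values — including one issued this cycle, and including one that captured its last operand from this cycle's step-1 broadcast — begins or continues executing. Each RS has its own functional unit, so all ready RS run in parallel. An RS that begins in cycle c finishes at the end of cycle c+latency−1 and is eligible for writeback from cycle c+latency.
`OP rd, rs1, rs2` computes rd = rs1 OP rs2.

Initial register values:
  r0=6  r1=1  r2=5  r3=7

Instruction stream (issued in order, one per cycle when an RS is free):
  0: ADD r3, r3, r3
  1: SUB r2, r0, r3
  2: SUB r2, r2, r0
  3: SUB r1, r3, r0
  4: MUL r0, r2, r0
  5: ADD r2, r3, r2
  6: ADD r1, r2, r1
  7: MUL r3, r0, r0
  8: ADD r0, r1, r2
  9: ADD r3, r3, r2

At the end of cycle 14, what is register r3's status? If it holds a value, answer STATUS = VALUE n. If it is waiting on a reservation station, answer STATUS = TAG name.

STATUS = TAG Add3

cycle 1: issue ADD r3<-Add1 // r0:6,r1:1,r2:5,r3:Add1
cycle 2: issue SUB r2<-Add2 // r0:6,r1:1,r2:Add2,r3:Add1
cycle 3: CDB Add1=14; issue SUB r2<-Add1 // r0:6,r1:1,r2:Add1,r3:14
cycle 4: issue SUB r1<-Add3 // r0:6,r1:Add3,r2:Add1,r3:14
cycle 5: CDB Add2=-8; issue MUL r0<-Mul1 // r0:Mul1,r1:Add3,r2:Add1,r3:14
cycle 6: CDB Add3=8; issue ADD r2<-Add2 // r0:Mul1,r1:8,r2:Add2,r3:14
cycle 7: CDB Add1=-14; issue ADD r1<-Add1 // r0:Mul1,r1:Add1,r2:Add2,r3:14
cycle 8: issue MUL r3<-Mul2 // r0:Mul1,r1:Add1,r2:Add2,r3:Mul2
cycle 9: CDB Add2=0; issue ADD r0<-Add2 // r0:Add2,r1:Add1,r2:0,r3:Mul2
cycle 10: issue ADD r3<-Add3 // r0:Add2,r1:Add1,r2:0,r3:Add3
cycle 11: CDB Add1=8 // r0:Add2,r1:8,r2:0,r3:Add3
cycle 12: CDB Mul1=-84 // r0:Add2,r1:8,r2:0,r3:Add3
cycle 13: CDB Add2=8 // r0:8,r1:8,r2:0,r3:Add3
cycle 14: - // r0:8,r1:8,r2:0,r3:Add3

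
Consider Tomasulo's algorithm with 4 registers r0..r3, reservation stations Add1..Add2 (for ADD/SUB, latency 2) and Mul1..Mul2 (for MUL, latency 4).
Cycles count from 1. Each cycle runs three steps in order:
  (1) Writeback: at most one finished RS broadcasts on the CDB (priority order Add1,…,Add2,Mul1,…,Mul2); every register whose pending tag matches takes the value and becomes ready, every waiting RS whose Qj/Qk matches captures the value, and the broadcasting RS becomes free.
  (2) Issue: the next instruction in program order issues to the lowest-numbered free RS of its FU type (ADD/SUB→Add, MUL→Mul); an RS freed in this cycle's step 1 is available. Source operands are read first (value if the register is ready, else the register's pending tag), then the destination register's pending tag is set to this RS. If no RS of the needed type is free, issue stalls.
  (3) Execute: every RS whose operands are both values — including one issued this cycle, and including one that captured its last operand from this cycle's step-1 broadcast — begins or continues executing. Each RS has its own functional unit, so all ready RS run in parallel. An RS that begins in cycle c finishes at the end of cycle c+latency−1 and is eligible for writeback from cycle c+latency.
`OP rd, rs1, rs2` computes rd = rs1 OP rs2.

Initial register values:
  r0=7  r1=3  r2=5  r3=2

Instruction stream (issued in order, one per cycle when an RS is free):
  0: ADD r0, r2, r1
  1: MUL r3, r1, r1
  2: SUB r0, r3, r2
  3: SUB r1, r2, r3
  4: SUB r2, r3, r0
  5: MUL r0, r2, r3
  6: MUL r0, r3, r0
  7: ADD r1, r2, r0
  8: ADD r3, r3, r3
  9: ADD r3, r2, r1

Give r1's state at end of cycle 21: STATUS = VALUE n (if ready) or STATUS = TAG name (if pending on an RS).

STATUS = VALUE 410

cycle 1: issue ADD r0<-Add1 // r0:Add1,r1:3,r2:5,r3:2
cycle 2: issue MUL r3<-Mul1 // r0:Add1,r1:3,r2:5,r3:Mul1
cycle 3: CDB Add1=8; issue SUB r0<-Add1 // r0:Add1,r1:3,r2:5,r3:Mul1
cycle 4: issue SUB r1<-Add2 // r0:Add1,r1:Add2,r2:5,r3:Mul1
cycle 5: stall // r0:Add1,r1:Add2,r2:5,r3:Mul1
cycle 6: CDB Mul1=9; stall // r0:Add1,r1:Add2,r2:5,r3:9
cycle 7: stall // r0:Add1,r1:Add2,r2:5,r3:9
cycle 8: CDB Add1=4; issue SUB r2<-Add1 // r0:4,r1:Add2,r2:Add1,r3:9
cycle 9: CDB Add2=-4; issue MUL r0<-Mul1 // r0:Mul1,r1:-4,r2:Add1,r3:9
cycle 10: CDB Add1=5; issue MUL r0<-Mul2 // r0:Mul2,r1:-4,r2:5,r3:9
cycle 11: issue ADD r1<-Add1 // r0:Mul2,r1:Add1,r2:5,r3:9
cycle 12: issue ADD r3<-Add2 // r0:Mul2,r1:Add1,r2:5,r3:Add2
cycle 13: stall // r0:Mul2,r1:Add1,r2:5,r3:Add2
cycle 14: CDB Add2=18; issue ADD r3<-Add2 // r0:Mul2,r1:Add1,r2:5,r3:Add2
cycle 15: CDB Mul1=45 // r0:Mul2,r1:Add1,r2:5,r3:Add2
cycle 16: - // r0:Mul2,r1:Add1,r2:5,r3:Add2
cycle 17: - // r0:Mul2,r1:Add1,r2:5,r3:Add2
cycle 18: - // r0:Mul2,r1:Add1,r2:5,r3:Add2
cycle 19: CDB Mul2=405 // r0:405,r1:Add1,r2:5,r3:Add2
cycle 20: - // r0:405,r1:Add1,r2:5,r3:Add2
cycle 21: CDB Add1=410 // r0:405,r1:410,r2:5,r3:Add2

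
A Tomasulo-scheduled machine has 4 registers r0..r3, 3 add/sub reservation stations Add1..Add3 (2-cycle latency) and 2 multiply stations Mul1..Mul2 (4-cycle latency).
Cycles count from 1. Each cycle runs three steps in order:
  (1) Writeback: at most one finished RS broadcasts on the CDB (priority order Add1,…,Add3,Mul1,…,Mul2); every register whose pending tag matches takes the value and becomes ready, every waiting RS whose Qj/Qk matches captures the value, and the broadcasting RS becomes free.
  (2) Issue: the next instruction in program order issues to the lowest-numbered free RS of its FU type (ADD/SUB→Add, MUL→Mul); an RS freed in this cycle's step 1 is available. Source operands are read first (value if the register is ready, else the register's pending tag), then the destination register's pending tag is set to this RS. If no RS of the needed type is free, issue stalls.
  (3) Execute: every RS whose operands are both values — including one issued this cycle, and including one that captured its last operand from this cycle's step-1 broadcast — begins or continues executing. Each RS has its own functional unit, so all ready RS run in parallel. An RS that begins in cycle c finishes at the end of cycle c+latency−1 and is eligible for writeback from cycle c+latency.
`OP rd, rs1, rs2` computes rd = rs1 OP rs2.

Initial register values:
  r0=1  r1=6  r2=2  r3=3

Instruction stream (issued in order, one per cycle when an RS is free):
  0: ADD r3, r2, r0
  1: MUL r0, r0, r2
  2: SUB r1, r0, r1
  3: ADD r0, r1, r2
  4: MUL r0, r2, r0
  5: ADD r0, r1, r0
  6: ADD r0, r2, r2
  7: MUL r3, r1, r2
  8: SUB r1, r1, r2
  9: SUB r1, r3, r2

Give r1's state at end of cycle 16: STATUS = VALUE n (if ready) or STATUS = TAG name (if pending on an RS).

STATUS = VALUE -10

cycle 1: issue ADD r3<-Add1 // r0:1,r1:6,r2:2,r3:Add1
cycle 2: issue MUL r0<-Mul1 // r0:Mul1,r1:6,r2:2,r3:Add1
cycle 3: CDB Add1=3; issue SUB r1<-Add1 // r0:Mul1,r1:Add1,r2:2,r3:3
cycle 4: issue ADD r0<-Add2 // r0:Add2,r1:Add1,r2:2,r3:3
cycle 5: issue MUL r0<-Mul2 // r0:Mul2,r1:Add1,r2:2,r3:3
cycle 6: CDB Mul1=2; issue ADD r0<-Add3 // r0:Add3,r1:Add1,r2:2,r3:3
cycle 7: stall // r0:Add3,r1:Add1,r2:2,r3:3
cycle 8: CDB Add1=-4; issue ADD r0<-Add1 // r0:Add1,r1:-4,r2:2,r3:3
cycle 9: issue MUL r3<-Mul1 // r0:Add1,r1:-4,r2:2,r3:Mul1
cycle 10: CDB Add1=4; issue SUB r1<-Add1 // r0:4,r1:Add1,r2:2,r3:Mul1
cycle 11: CDB Add2=-2; issue SUB r1<-Add2 // r0:4,r1:Add2,r2:2,r3:Mul1
cycle 12: CDB Add1=-6 // r0:4,r1:Add2,r2:2,r3:Mul1
cycle 13: CDB Mul1=-8 // r0:4,r1:Add2,r2:2,r3:-8
cycle 14: - // r0:4,r1:Add2,r2:2,r3:-8
cycle 15: CDB Add2=-10 // r0:4,r1:-10,r2:2,r3:-8
cycle 16: CDB Mul2=-4 // r0:4,r1:-10,r2:2,r3:-8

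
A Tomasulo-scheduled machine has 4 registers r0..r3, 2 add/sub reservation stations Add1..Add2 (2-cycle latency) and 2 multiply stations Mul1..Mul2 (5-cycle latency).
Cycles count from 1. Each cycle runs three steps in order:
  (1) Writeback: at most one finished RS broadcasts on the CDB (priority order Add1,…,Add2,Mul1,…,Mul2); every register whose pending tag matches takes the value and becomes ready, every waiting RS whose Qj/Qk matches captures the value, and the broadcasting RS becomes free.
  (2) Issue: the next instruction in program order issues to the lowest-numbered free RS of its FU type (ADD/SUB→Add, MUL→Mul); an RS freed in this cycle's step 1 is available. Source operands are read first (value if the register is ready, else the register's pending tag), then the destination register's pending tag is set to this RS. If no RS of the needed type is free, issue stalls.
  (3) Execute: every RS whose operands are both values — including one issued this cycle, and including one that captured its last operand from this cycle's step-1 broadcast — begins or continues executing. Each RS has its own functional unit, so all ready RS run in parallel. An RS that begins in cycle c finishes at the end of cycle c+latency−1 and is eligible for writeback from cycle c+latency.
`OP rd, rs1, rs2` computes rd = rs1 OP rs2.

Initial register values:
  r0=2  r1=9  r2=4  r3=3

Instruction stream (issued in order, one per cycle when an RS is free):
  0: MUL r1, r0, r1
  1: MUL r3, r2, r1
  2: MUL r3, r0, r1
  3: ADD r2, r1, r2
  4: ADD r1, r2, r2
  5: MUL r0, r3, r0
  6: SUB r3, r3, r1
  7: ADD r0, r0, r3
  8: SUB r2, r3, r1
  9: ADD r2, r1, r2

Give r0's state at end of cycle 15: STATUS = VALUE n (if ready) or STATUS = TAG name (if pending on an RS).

  c1: issue MUL r1<-Mul1  regs: r0:2,r1:Mul1,r2:4,r3:3
  c2: issue MUL r3<-Mul2  regs: r0:2,r1:Mul1,r2:4,r3:Mul2
  c3: stall  regs: r0:2,r1:Mul1,r2:4,r3:Mul2
  c4: stall  regs: r0:2,r1:Mul1,r2:4,r3:Mul2
  c5: stall  regs: r0:2,r1:Mul1,r2:4,r3:Mul2
  c6: CDB Mul1=18; issue MUL r3<-Mul1  regs: r0:2,r1:18,r2:4,r3:Mul1
  c7: issue ADD r2<-Add1  regs: r0:2,r1:18,r2:Add1,r3:Mul1
  c8: issue ADD r1<-Add2  regs: r0:2,r1:Add2,r2:Add1,r3:Mul1
  c9: CDB Add1=22; stall  regs: r0:2,r1:Add2,r2:22,r3:Mul1
  c10: stall  regs: r0:2,r1:Add2,r2:22,r3:Mul1
  c11: CDB Add2=44; stall  regs: r0:2,r1:44,r2:22,r3:Mul1
  c12: CDB Mul1=36; issue MUL r0<-Mul1  regs: r0:Mul1,r1:44,r2:22,r3:36
  c13: CDB Mul2=72; issue SUB r3<-Add1  regs: r0:Mul1,r1:44,r2:22,r3:Add1
  c14: issue ADD r0<-Add2  regs: r0:Add2,r1:44,r2:22,r3:Add1
  c15: CDB Add1=-8; issue SUB r2<-Add1  regs: r0:Add2,r1:44,r2:Add1,r3:-8

STATUS = TAG Add2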